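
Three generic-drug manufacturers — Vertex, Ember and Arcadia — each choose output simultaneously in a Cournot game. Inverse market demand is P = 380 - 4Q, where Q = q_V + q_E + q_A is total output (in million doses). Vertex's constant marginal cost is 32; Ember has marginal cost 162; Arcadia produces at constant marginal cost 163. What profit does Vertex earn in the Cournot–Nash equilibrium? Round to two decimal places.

Vertex's profit: π_V = (380 - 4Q)q_V - (32q_V). Setting ∂π_V/∂q_V = 0: 348 - 8q_V - 4(q_E + q_A) = 0.
Ember's first-order condition: 218 - 8q_E - 4(q_V + q_A) = 0.
Arcadia's profit: π_A = (380 - 4Q)q_A - (163q_A). Setting ∂π_A/∂q_A = 0: 217 - 8q_A - 4(q_V + q_E) = 0.
Adding the 3 first-order conditions: 783 − 16Q = 0, so Q = 783/16.
Back-substituting: q_V = (348 − 783/4)/4 = 609/16, q_E = (218 − 783/4)/4 = 89/16, q_A = (217 − 783/4)/4 = 85/16.
Price P = 380 - 4·(783/16) = 737/4.
Vertex's profit: (737/4 - 32)·(609/16) = 5795.0156.

5795.02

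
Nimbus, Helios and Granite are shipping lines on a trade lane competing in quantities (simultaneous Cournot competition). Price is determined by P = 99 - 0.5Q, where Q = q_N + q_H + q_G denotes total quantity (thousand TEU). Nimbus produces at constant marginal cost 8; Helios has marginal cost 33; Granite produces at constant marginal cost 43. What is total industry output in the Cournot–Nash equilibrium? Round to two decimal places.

Nimbus's profit: π_N = (99 - 0.5Q)q_N - (8q_N). Setting ∂π_N/∂q_N = 0: 91 - q_N - (1/2)(q_H + q_G) = 0.
Helios's first-order condition: 66 - q_H - (1/2)(q_N + q_G) = 0.
Granite's profit: π_G = (99 - 0.5Q)q_G - (43q_G). Setting ∂π_G/∂q_G = 0: 56 - q_G - (1/2)(q_N + q_H) = 0.
Adding the 3 conditions: 213 − Q − Q = 0, i.e. Q = 213/2.
Back-substituting: q_N = (91 − 213/4)/(1/2) = 151/2, q_H = (66 − 213/4)/(1/2) = 51/2, q_G = (56 − 213/4)/(1/2) = 11/2.
Total output Q = 151/2 + 51/2 + 11/2 = 213/2.

106.50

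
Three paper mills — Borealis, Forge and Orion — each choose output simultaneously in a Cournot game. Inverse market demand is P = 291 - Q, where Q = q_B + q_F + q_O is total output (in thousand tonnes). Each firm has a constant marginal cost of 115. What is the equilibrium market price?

Each firm earns π_i = (291 - Q)q_i - 115q_i.
Setting ∂π_i/∂q_i = 0 with rivals' quantities fixed: 176 - 2q_i - Σ_{j≠i} q_j = 0.
With identical firms every q_j equals q_i, so Σ_{j≠i} q_j = 2q_i and 176 = 4q_i, giving q_i = 44.
Total output Q = 132, so price P = 291 - 132 = 159.

159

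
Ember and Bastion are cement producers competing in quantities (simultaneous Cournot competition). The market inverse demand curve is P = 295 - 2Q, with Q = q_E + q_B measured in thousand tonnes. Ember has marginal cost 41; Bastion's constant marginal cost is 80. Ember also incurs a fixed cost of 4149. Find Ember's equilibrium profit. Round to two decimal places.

620.39

Ember's profit: π_E = (295 - 2Q)q_E - (41q_E). Setting ∂π_E/∂q_E = 0: 254 - 4q_E - 2(q_B) = 0.
Bastion's profit: π_B = (295 - 2Q)q_B - (80q_B). Setting ∂π_B/∂q_B = 0: 215 - 4q_B - 2(q_E) = 0.
Best responses: q_E = (254 - 2q_B)/4, q_B = (215 - 2q_E)/4.
Solving the pair: q_E = 293/6, q_B = 88/3.
Price P = 295 - 2·(469/6) = 416/3.
Ember's profit: (416/3 - 41)·(293/6) - 4149 = 620.3889.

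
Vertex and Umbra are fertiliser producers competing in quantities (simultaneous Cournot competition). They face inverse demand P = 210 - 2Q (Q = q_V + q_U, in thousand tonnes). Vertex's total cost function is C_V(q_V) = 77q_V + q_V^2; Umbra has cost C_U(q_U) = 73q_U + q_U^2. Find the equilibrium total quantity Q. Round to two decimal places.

33.75

Vertex's profit: π_V = (210 - 2Q)q_V - (77q_V + q_V²). Setting ∂π_V/∂q_V = 0: 133 - 6q_V - 2(q_U) = 0.
Umbra's first-order condition: 137 - 6q_U - 2(q_V) = 0.
Best responses: q_V = (133 - 2q_U)/6, q_U = (137 - 2q_V)/6.
Substituting one into the other gives q_V = 131/8 and q_U = 139/8.
Total output Q = 131/8 + 139/8 = 135/4.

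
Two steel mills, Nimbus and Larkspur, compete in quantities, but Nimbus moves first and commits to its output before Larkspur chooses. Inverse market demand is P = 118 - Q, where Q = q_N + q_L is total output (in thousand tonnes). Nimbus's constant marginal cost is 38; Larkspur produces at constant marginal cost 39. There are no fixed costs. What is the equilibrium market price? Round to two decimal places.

Solve by backward induction. Given q_N, the follower Larkspur maximises π_L = (118 - q_N - q_L)q_L - 39q_L.
Setting the follower's marginal profit to zero, 79 - q_N - 2q_L = 0, i.e. q_L = (79 - q_N)/2.
Nimbus substitutes q_L(q_N) into its own profit: π_N = q_N(118 - q_N - (79 - q_N)/2) - 38q_N = (157/2 - (1/2)q_N)q_N - 38q_N.
Maximising: ∂π_N/∂q_N = 81/2 - q_N = 0, giving q_N = 81/2.
Then q_L = (79 - 81/2)/2 = 77/4.
Total output Q = 239/4, so price P = 118 - 239/4 = 233/4.

58.25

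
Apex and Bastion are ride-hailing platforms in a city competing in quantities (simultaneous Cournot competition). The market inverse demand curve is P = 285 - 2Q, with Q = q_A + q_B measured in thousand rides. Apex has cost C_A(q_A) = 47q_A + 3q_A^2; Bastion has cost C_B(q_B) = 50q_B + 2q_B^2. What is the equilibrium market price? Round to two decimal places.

197.95

Apex's profit: π_A = (285 - 2Q)q_A - (47q_A + 3q_A²). Setting ∂π_A/∂q_A = 0: 238 - 10q_A - 2(q_B) = 0.
Bastion's profit: π_B = (285 - 2Q)q_B - (50q_B + 2q_B²). Setting ∂π_B/∂q_B = 0: 235 - 8q_B - 2(q_A) = 0.
Best responses: q_A = (238 - 2q_B)/10, q_B = (235 - 2q_A)/8.
Substituting one into the other gives q_A = 717/38 and q_B = 937/38.
Total output Q = 827/19, so price P = 285 - 2·(827/19) = 197.9474.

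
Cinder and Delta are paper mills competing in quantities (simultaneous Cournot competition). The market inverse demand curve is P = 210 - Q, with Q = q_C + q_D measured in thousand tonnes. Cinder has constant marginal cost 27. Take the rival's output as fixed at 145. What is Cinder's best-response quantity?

19

With the rival's output fixed at 145, Cinder's profit is π_C = (210 - 145 - q_C)q_C - (27q_C) = (65 - q_C)q_C - (27q_C).
∂π_C/∂q_C = 38 - 2q_C = 0, so q_C = 19.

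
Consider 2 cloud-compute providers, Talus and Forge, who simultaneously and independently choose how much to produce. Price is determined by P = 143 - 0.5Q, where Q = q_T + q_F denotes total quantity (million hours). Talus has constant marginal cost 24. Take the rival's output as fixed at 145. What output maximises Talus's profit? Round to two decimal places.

With the rival's output fixed at 145, Talus's profit is π_T = (143 - (1/2)·145 - (1/2)q_T)q_T - (24q_T) = (141/2 - (1/2)q_T)q_T - (24q_T).
∂π_T/∂q_T = 93/2 - q_T = 0, so q_T = 93/2.

46.50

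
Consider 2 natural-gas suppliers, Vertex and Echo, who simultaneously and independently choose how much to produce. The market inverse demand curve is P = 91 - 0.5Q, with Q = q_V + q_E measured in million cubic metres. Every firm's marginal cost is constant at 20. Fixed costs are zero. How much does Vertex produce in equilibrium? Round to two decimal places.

47.33

A representative firm's profit is π_i = q_i(91 - 0.5Q) - 20q_i.
Setting ∂π_i/∂q_i = 0 with rivals' quantities fixed: 71 - q_i - (1/2)q_j = 0.
With identical firms every q_j equals q_i, so q_j = q_i and 71 = (3/2)q_i, giving q_i = 142/3.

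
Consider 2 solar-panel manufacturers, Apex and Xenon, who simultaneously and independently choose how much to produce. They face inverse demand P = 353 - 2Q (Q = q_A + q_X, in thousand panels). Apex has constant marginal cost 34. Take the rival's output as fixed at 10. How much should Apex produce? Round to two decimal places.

With the rival's output fixed at 10, Apex's profit is π_A = (353 - 2·10 - 2q_A)q_A - (34q_A) = (333 - 2q_A)q_A - (34q_A).
∂π_A/∂q_A = 299 - 4q_A = 0, so q_A = 299/4.

74.75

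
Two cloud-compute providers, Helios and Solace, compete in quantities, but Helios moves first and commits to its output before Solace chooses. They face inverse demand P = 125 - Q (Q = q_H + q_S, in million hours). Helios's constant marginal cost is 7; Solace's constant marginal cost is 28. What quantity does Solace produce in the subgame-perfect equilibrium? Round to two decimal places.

Solve by backward induction. Given q_H, the follower Solace maximises π_S = (125 - q_H - q_S)q_S - 28q_S.
Setting the follower's marginal profit to zero, 97 - q_H - 2q_S = 0, i.e. q_S = (97 - q_H)/2.
The leader anticipates this reaction. Substituting into P = 125 - Q gives P = 153/2 - (1/2)q_H, so π_H = (153/2 - (1/2)q_H)q_H - 7q_H.
The leader's first-order condition 139/2 - q_H = 0 yields q_H = 139/2.
Then q_S = (97 - 139/2)/2 = 55/4.

13.75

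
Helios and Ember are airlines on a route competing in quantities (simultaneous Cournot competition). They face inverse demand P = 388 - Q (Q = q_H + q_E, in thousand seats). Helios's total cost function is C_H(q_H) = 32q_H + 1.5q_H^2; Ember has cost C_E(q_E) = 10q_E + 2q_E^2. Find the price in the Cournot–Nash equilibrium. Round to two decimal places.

Helios's profit: π_H = (388 - Q)q_H - (32q_H + (3/2)q_H²). Setting ∂π_H/∂q_H = 0: 356 - 5q_H - (q_E) = 0.
Ember's profit: π_E = (388 - Q)q_E - (10q_E + 2q_E²). Setting ∂π_E/∂q_E = 0: 378 - 6q_E - (q_H) = 0.
Best responses: q_H = (356 - q_E)/5, q_E = (378 - q_H)/6.
Substituting one into the other gives q_H = 1758/29 and q_E = 1534/29.
Total output Q = 113.5172, so price P = 388 - 113.5172 = 274.4828.

274.48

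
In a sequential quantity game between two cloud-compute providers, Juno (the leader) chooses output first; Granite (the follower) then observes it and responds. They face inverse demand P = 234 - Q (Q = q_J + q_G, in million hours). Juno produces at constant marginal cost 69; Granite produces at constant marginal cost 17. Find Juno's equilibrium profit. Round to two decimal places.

Solve by backward induction. Given q_J, the follower Granite maximises π_G = (234 - q_J - q_G)q_G - 17q_G.
∂π_G/∂q_G = 217 - q_J - 2q_G = 0 gives the reaction function q_G = (217 - q_J)/2.
Juno substitutes q_G(q_J) into its own profit: π_J = q_J(234 - q_J - (217 - q_J)/2) - 69q_J = (251/2 - (1/2)q_J)q_J - 69q_J.
Leader FOC: 113/2 - q_J = 0, so q_J = 113/2.
Then q_G = (217 - 113/2)/2 = 321/4.
Price P = 234 - 547/4 = 389/4.
Juno's profit: (389/4 - 69)·(113/2) = 1596.1250.

1596.13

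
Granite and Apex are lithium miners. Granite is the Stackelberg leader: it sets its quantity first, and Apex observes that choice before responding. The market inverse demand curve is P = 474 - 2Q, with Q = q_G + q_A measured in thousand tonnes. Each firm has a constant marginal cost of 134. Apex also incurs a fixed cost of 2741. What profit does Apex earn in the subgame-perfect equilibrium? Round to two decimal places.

The follower Apex best-responds to any q_G: π_A = (474 - 2Q)q_A - 134q_A.
∂π_A/∂q_A = 340 - 2q_G - 4q_A = 0 gives the reaction function q_A = (340 - 2q_G)/4.
Granite substitutes q_A(q_G) into its own profit: π_G = q_G(474 - 2q_G - (340 - 2q_G)/2) - 134q_G = (304 - q_G)q_G - 134q_G.
Maximising: ∂π_G/∂q_G = 170 - 2q_G = 0, giving q_G = 85.
Then q_A = (340 - 2·85)/4 = 85/2.
Price P = 474 - 2·(255/2) = 219.
Apex's profit: (219 - 134)·(85/2) - 2741 = 1743/2.

871.50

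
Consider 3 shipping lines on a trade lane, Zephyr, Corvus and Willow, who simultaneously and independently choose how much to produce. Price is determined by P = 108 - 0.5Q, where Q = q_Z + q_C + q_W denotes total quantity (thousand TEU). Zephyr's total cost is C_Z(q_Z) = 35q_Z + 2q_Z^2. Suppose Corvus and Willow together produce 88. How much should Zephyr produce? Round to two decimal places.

5.80

With rivals' combined output fixed at 88, Zephyr's profit is π_Z = (108 - (1/2)·88 - (1/2)q_Z)q_Z - (35q_Z + 2q_Z²) = (64 - (1/2)q_Z)q_Z - (35q_Z + 2q_Z²).
∂π_Z/∂q_Z = 29 - 5q_Z = 0, so q_Z = 29/5.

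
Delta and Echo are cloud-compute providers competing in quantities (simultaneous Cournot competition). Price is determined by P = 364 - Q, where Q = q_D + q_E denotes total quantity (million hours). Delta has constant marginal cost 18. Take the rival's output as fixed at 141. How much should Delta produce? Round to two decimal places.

102.50

With the rival's output fixed at 141, Delta's profit is π_D = (364 - 141 - q_D)q_D - (18q_D) = (223 - q_D)q_D - (18q_D).
∂π_D/∂q_D = 205 - 2q_D = 0, so q_D = 205/2.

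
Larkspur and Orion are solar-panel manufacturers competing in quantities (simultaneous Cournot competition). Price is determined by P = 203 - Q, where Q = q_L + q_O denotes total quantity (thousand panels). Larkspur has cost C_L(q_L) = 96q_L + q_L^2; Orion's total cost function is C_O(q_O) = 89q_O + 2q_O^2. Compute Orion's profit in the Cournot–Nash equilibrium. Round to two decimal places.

690.74

Larkspur's profit: π_L = (203 - Q)q_L - (96q_L + q_L²). Setting ∂π_L/∂q_L = 0: 107 - 4q_L - (q_O) = 0.
Orion's profit: π_O = (203 - Q)q_O - (89q_O + 2q_O²). Setting ∂π_O/∂q_O = 0: 114 - 6q_O - (q_L) = 0.
Best responses: q_L = (107 - q_O)/4, q_O = (114 - q_L)/6.
Solving the pair: q_L = 528/23, q_O = 349/23.
Price P = 203 - 877/23 = 164.8696.
Orion's profit: 164.8696·(349/23) - 89·(349/23) - 2(349/23)² = 690.7429.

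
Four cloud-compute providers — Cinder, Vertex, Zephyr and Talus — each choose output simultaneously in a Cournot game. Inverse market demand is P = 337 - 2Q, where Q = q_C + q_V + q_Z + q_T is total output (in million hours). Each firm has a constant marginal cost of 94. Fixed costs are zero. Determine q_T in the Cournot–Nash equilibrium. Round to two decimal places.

24.30

A representative firm's profit is π_i = q_i(337 - 2Q) - 94q_i.
First-order condition (treating rivals' output as given): 243 - 4q_i - 2·Σ_{j≠i} q_j = 0.
By symmetry each firm produces the same amount; substituting Σ_{j≠i} q_j = 3q_i yields q_i = 243/10.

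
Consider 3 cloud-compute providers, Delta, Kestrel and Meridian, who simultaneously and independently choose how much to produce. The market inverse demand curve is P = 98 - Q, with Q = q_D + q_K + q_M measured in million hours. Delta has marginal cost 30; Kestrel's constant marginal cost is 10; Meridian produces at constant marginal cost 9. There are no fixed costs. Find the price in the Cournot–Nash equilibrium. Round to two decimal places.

Delta's profit: π_D = (98 - Q)q_D - (30q_D). Setting ∂π_D/∂q_D = 0: 68 - 2q_D - (q_K + q_M) = 0.
Kestrel's profit: π_K = (98 - Q)q_K - (10q_K). Setting ∂π_K/∂q_K = 0: 88 - 2q_K - (q_D + q_M) = 0.
Meridian's first-order condition: 89 - 2q_M - (q_D + q_K) = 0.
Adding the 3 conditions: 245 − 2Q − 2Q = 0, i.e. Q = 245/4.
Back-substituting: q_D = (68 − 245/4) = 27/4, q_K = (88 − 245/4) = 107/4, q_M = (89 − 245/4) = 111/4.
Total output Q = 245/4, so price P = 98 - 245/4 = 147/4.

36.75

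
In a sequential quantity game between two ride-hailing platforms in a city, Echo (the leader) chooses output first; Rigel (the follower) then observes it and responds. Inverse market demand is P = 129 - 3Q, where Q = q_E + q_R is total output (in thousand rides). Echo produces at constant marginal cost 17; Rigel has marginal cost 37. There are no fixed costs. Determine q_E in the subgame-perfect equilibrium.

22

Solve by backward induction. Given q_E, the follower Rigel maximises π_R = (129 - 3q_E - 3q_R)q_R - 37q_R.
Follower FOC: 92 - 3q_E - 6q_R = 0, so q_R(q_E) = (92 - 3q_E)/6.
Echo substitutes q_R(q_E) into its own profit: π_E = q_E(129 - 3q_E - (92 - 3q_E)/2) - 17q_E = (83 - (3/2)q_E)q_E - 17q_E.
The leader's first-order condition 66 - 3q_E = 0 yields q_E = 22.
Then q_R = (92 - 3·22)/6 = 13/3.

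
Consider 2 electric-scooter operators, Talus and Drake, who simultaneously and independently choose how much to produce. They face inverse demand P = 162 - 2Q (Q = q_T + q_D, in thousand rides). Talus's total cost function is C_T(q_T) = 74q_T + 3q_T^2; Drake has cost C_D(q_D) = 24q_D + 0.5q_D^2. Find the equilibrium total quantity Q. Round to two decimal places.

29.74

Talus's profit: π_T = (162 - 2Q)q_T - (74q_T + 3q_T²). Setting ∂π_T/∂q_T = 0: 88 - 10q_T - 2(q_D) = 0.
Drake's profit: π_D = (162 - 2Q)q_D - (24q_D + (1/2)q_D²). Setting ∂π_D/∂q_D = 0: 138 - 5q_D - 2(q_T) = 0.
So q_T = (88 - 2q_D)/10 and q_D = (138 - 2q_T)/5.
Solving the pair: q_T = 82/23, q_D = 602/23.
Total output Q = 82/23 + 602/23 = 684/23.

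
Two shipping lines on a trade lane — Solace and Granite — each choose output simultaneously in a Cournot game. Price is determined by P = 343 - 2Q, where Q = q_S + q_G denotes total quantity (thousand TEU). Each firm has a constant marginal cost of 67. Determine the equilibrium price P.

159

A representative firm's profit is π_i = q_i(343 - 2Q) - 67q_i.
First-order condition (treating rivals' output as given): 276 - 4q_i - 2q_j = 0.
By symmetry each firm produces the same amount; substituting q_j = q_i yields q_i = 276/6 = 46.
Total output Q = 92, so price P = 343 - 2·92 = 159.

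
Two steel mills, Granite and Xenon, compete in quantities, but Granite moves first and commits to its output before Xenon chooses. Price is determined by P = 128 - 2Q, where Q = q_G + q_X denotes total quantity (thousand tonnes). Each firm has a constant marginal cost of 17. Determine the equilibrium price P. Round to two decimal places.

The follower Xenon best-responds to any q_G: π_X = (128 - 2Q)q_X - 17q_X.
Follower FOC: 111 - 2q_G - 4q_X = 0, so q_X(q_G) = (111 - 2q_G)/4.
The leader anticipates this reaction. Substituting into P = 128 - 2Q gives P = 145/2 - q_G, so π_G = (145/2 - q_G)q_G - 17q_G.
The leader's first-order condition 111/2 - 2q_G = 0 yields q_G = 111/4.
Then q_X = (111 - 2·(111/4))/4 = 111/8.
Total output Q = 333/8, so price P = 128 - 2·(333/8) = 179/4.

44.75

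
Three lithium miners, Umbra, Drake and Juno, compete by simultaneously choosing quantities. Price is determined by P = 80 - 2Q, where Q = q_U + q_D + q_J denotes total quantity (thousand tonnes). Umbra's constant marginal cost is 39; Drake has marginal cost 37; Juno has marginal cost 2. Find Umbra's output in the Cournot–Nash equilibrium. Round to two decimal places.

0.25

Umbra's profit: π_U = (80 - 2Q)q_U - (39q_U). Setting ∂π_U/∂q_U = 0: 41 - 4q_U - 2(q_D + q_J) = 0.
Drake's first-order condition: 43 - 4q_D - 2(q_U + q_J) = 0.
Juno's profit: π_J = (80 - 2Q)q_J - (2q_J). Setting ∂π_J/∂q_J = 0: 78 - 4q_J - 2(q_U + q_D) = 0.
Adding the 3 first-order conditions: 162 − 8Q = 0, so Q = 81/4.
Back-substituting: q_U = (41 − 81/2)/2 = 1/4, q_D = (43 − 81/2)/2 = 5/4, q_J = (78 − 81/2)/2 = 75/4.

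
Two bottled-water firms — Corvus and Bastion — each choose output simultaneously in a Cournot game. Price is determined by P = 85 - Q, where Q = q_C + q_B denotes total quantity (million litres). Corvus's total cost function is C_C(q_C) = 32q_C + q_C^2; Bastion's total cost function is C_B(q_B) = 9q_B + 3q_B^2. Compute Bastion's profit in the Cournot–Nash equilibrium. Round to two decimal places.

262.23

Corvus's profit: π_C = (85 - Q)q_C - (32q_C + q_C²). Setting ∂π_C/∂q_C = 0: 53 - 4q_C - (q_B) = 0.
Bastion's first-order condition: 76 - 8q_B - (q_C) = 0.
Best responses: q_C = (53 - q_B)/4, q_B = (76 - q_C)/8.
Solving the pair: q_C = 348/31, q_B = 251/31.
Price P = 85 - 599/31 = 65.6774.
Bastion's profit: 65.6774·(251/31) - 9·(251/31) - 3(251/31)² = 262.2310.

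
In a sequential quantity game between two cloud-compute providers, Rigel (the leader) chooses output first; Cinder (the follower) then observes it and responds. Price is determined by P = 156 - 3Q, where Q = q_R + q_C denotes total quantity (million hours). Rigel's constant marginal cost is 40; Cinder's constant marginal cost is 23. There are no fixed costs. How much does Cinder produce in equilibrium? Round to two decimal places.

Solve by backward induction. Given q_R, the follower Cinder maximises π_C = (156 - 3q_R - 3q_C)q_C - 23q_C.
Setting the follower's marginal profit to zero, 133 - 3q_R - 6q_C = 0, i.e. q_C = (133 - 3q_R)/6.
The leader anticipates this reaction. Substituting into P = 156 - 3Q gives P = 179/2 - (3/2)q_R, so π_R = (179/2 - (3/2)q_R)q_R - 40q_R.
The leader's first-order condition 99/2 - 3q_R = 0 yields q_R = 33/2.
Then q_C = (133 - 3·(33/2))/6 = 167/12.

13.92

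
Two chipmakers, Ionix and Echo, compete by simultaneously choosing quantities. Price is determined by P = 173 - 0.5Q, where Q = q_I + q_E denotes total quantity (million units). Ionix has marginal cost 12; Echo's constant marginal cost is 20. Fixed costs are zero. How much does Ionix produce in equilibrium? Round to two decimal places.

112.67

Ionix's profit: π_I = (173 - 0.5Q)q_I - (12q_I). Setting ∂π_I/∂q_I = 0: 161 - q_I - (1/2)(q_E) = 0.
Echo's profit: π_E = (173 - 0.5Q)q_E - (20q_E). Setting ∂π_E/∂q_E = 0: 153 - q_E - (1/2)(q_I) = 0.
So q_I = (161 - (1/2)q_E) and q_E = (153 - (1/2)q_I).
Solving the pair: q_I = 338/3, q_E = 290/3.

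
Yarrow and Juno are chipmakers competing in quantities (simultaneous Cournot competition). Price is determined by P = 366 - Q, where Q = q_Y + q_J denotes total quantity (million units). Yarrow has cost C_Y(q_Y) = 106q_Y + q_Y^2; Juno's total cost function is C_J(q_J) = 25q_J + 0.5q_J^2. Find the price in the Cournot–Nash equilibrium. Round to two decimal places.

225.73

Yarrow's profit: π_Y = (366 - Q)q_Y - (106q_Y + q_Y²). Setting ∂π_Y/∂q_Y = 0: 260 - 4q_Y - (q_J) = 0.
Juno's first-order condition: 341 - 3q_J - (q_Y) = 0.
Rearranging gives the reaction functions q_Y = (260 - q_J)/4 and q_J = (341 - q_Y)/3.
Substituting one into the other gives q_Y = 439/11 and q_J = 1104/11.
Total output Q = 1543/11, so price P = 366 - 1543/11 = 225.7273.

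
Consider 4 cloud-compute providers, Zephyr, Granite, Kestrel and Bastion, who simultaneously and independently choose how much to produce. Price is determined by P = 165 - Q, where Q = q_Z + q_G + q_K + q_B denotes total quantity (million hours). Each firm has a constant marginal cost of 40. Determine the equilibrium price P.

Each firm earns π_i = (165 - Q)q_i - 40q_i.
First-order condition (treating rivals' output as given): 125 - 2q_i - Σ_{j≠i} q_j = 0.
With identical firms every q_j equals q_i, so Σ_{j≠i} q_j = 3q_i and 125 = 5q_i, giving q_i = 25.
Total output Q = 100, so price P = 165 - 100 = 65.

65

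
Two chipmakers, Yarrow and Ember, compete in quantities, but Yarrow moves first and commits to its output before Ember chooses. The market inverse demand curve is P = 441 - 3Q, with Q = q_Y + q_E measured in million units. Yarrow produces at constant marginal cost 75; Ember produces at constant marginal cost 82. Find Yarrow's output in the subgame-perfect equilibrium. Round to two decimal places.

62.17

The follower Ember best-responds to any q_Y: π_E = (441 - 3Q)q_E - 82q_E.
Follower FOC: 359 - 3q_Y - 6q_E = 0, so q_E(q_Y) = (359 - 3q_Y)/6.
The leader anticipates this reaction. Substituting into P = 441 - 3Q gives P = 523/2 - (3/2)q_Y, so π_Y = (523/2 - (3/2)q_Y)q_Y - 75q_Y.
Leader FOC: 373/2 - 3q_Y = 0, so q_Y = 373/6.
Then q_E = (359 - 3·(373/6))/6 = 115/4.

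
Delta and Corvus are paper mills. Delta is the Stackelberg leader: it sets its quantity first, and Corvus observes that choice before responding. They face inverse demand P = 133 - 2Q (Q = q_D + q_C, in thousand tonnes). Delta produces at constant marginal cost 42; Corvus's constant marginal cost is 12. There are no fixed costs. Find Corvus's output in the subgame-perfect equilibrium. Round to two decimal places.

22.63

Solve by backward induction. Given q_D, the follower Corvus maximises π_C = (133 - 2q_D - 2q_C)q_C - 12q_C.
Setting the follower's marginal profit to zero, 121 - 2q_D - 4q_C = 0, i.e. q_C = (121 - 2q_D)/4.
The leader anticipates this reaction. Substituting into P = 133 - 2Q gives P = 145/2 - q_D, so π_D = (145/2 - q_D)q_D - 42q_D.
Maximising: ∂π_D/∂q_D = 61/2 - 2q_D = 0, giving q_D = 61/4.
Then q_C = (121 - 2·(61/4))/4 = 181/8.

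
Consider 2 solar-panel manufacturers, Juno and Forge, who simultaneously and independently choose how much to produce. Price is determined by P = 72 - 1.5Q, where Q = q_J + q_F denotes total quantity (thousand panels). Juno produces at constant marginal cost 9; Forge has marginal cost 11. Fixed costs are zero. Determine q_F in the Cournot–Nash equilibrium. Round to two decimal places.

Juno's profit: π_J = (72 - 1.5Q)q_J - (9q_J). Setting ∂π_J/∂q_J = 0: 63 - 3q_J - (3/2)(q_F) = 0.
Forge's first-order condition: 61 - 3q_F - (3/2)(q_J) = 0.
Rearranging gives the reaction functions q_J = (63 - (3/2)q_F)/3 and q_F = (61 - (3/2)q_J)/3.
Substituting one into the other gives q_J = 130/9 and q_F = 118/9.

13.11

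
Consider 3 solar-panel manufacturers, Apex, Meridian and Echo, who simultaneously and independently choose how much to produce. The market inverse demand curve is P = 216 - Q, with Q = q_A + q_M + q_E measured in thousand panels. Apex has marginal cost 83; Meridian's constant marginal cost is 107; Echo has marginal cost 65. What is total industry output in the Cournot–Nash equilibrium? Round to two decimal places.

98.25

Apex's profit: π_A = (216 - Q)q_A - (83q_A). Setting ∂π_A/∂q_A = 0: 133 - 2q_A - (q_M + q_E) = 0.
Meridian's first-order condition: 109 - 2q_M - (q_A + q_E) = 0.
Echo's profit: π_E = (216 - Q)q_E - (65q_E). Setting ∂π_E/∂q_E = 0: 151 - 2q_E - (q_A + q_M) = 0.
Summing all 3 equations gives 393 − 4Q = 0, hence Q = 393/4.
Back-substituting: q_A = (133 − 393/4) = 139/4, q_M = (109 − 393/4) = 43/4, q_E = (151 − 393/4) = 211/4.
Total output Q = 139/4 + 43/4 + 211/4 = 393/4.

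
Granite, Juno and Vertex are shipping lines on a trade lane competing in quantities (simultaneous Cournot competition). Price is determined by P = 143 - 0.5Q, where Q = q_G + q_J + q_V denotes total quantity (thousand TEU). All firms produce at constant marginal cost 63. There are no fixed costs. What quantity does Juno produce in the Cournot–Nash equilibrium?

40

A representative firm's profit is π_i = q_i(143 - 0.5Q) - 63q_i.
Setting ∂π_i/∂q_i = 0 with rivals' quantities fixed: 80 - q_i - (1/2)·Σ_{j≠i} q_j = 0.
With identical firms every q_j equals q_i, so Σ_{j≠i} q_j = 2q_i and 80 = 2q_i, giving q_i = 40.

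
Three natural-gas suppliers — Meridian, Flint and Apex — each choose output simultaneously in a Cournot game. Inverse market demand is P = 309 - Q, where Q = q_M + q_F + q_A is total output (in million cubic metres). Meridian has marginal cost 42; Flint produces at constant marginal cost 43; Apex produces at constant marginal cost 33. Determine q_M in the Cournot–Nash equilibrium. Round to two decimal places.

Meridian's profit: π_M = (309 - Q)q_M - (42q_M). Setting ∂π_M/∂q_M = 0: 267 - 2q_M - (q_F + q_A) = 0.
Flint's first-order condition: 266 - 2q_F - (q_M + q_A) = 0.
Apex's first-order condition: 276 - 2q_A - (q_M + q_F) = 0.
Adding the 3 conditions: 809 − 2Q − 2Q = 0, i.e. Q = 809/4.
Back-substituting: q_M = (267 − 809/4) = 259/4, q_F = (266 − 809/4) = 255/4, q_A = (276 − 809/4) = 295/4.

64.75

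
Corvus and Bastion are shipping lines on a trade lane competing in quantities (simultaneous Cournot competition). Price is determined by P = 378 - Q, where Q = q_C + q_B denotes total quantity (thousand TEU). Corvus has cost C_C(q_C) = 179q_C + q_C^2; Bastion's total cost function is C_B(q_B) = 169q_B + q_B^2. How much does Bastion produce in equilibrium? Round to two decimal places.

Corvus's profit: π_C = (378 - Q)q_C - (179q_C + q_C²). Setting ∂π_C/∂q_C = 0: 199 - 4q_C - (q_B) = 0.
Bastion's profit: π_B = (378 - Q)q_B - (169q_B + q_B²). Setting ∂π_B/∂q_B = 0: 209 - 4q_B - (q_C) = 0.
Best responses: q_C = (199 - q_B)/4, q_B = (209 - q_C)/4.
Substituting one into the other gives q_C = 587/15 and q_B = 637/15.

42.47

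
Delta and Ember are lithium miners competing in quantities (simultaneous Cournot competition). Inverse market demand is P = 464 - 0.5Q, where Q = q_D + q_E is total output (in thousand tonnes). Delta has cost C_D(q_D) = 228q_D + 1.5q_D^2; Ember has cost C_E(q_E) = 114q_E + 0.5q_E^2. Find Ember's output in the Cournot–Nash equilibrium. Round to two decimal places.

Delta's profit: π_D = (464 - 0.5Q)q_D - (228q_D + (3/2)q_D²). Setting ∂π_D/∂q_D = 0: 236 - 4q_D - (1/2)(q_E) = 0.
Ember's first-order condition: 350 - 2q_E - (1/2)(q_D) = 0.
Best responses: q_D = (236 - (1/2)q_E)/4, q_E = (350 - (1/2)q_D)/2.
Substituting one into the other gives q_D = 1188/31 and q_E = 165.4194.

165.42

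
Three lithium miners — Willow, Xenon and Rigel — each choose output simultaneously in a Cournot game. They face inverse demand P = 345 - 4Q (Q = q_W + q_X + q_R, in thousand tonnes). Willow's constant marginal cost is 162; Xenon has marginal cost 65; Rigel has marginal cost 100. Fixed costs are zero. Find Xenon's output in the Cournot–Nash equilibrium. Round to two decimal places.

25.75

Willow's profit: π_W = (345 - 4Q)q_W - (162q_W). Setting ∂π_W/∂q_W = 0: 183 - 8q_W - 4(q_X + q_R) = 0.
Xenon's profit: π_X = (345 - 4Q)q_X - (65q_X). Setting ∂π_X/∂q_X = 0: 280 - 8q_X - 4(q_W + q_R) = 0.
Rigel's profit: π_R = (345 - 4Q)q_R - (100q_R). Setting ∂π_R/∂q_R = 0: 245 - 8q_R - 4(q_W + q_X) = 0.
Summing all 3 equations gives 708 − 16Q = 0, hence Q = 177/4.
Back-substituting: q_W = (183 − 177)/4 = 3/2, q_X = (280 − 177)/4 = 103/4, q_R = (245 − 177)/4 = 17.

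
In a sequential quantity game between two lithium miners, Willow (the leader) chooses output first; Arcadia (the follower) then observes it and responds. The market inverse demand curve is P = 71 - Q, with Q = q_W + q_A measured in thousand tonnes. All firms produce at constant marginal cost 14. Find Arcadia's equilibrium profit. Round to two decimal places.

The follower Arcadia best-responds to any q_W: π_A = (71 - Q)q_A - 14q_A.
Setting the follower's marginal profit to zero, 57 - q_W - 2q_A = 0, i.e. q_A = (57 - q_W)/2.
Willow substitutes q_A(q_W) into its own profit: π_W = q_W(71 - q_W - (57 - q_W)/2) - 14q_W = (85/2 - (1/2)q_W)q_W - 14q_W.
Maximising: ∂π_W/∂q_W = 57/2 - q_W = 0, giving q_W = 57/2.
Then q_A = (57 - 57/2)/2 = 57/4.
Price P = 71 - 171/4 = 113/4.
Arcadia's profit: (113/4 - 14)·(57/4) = 203.0625.

203.06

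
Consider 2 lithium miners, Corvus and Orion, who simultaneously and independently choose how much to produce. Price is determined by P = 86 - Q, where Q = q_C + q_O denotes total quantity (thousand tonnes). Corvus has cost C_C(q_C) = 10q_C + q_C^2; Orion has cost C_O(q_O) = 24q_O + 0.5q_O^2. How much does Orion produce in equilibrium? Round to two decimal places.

Corvus's profit: π_C = (86 - Q)q_C - (10q_C + q_C²). Setting ∂π_C/∂q_C = 0: 76 - 4q_C - (q_O) = 0.
Orion's profit: π_O = (86 - Q)q_O - (24q_O + (1/2)q_O²). Setting ∂π_O/∂q_O = 0: 62 - 3q_O - (q_C) = 0.
So q_C = (76 - q_O)/4 and q_O = (62 - q_C)/3.
Solving the pair: q_C = 166/11, q_O = 172/11.

15.64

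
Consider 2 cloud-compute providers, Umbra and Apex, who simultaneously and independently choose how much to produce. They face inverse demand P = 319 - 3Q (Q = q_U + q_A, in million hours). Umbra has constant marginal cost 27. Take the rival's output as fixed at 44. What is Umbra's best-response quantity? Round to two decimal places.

With the rival's output fixed at 44, Umbra's profit is π_U = (319 - 3·44 - 3q_U)q_U - (27q_U) = (187 - 3q_U)q_U - (27q_U).
∂π_U/∂q_U = 160 - 6q_U = 0, so q_U = 80/3.

26.67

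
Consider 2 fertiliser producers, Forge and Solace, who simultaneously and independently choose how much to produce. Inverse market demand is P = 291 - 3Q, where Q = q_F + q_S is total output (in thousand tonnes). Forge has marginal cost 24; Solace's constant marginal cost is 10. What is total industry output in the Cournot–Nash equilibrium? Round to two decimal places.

60.89

Forge's profit: π_F = (291 - 3Q)q_F - (24q_F). Setting ∂π_F/∂q_F = 0: 267 - 6q_F - 3(q_S) = 0.
Solace's first-order condition: 281 - 6q_S - 3(q_F) = 0.
Rearranging gives the reaction functions q_F = (267 - 3q_S)/6 and q_S = (281 - 3q_F)/6.
Solving the pair: q_F = 253/9, q_S = 295/9.
Total output Q = 253/9 + 295/9 = 548/9.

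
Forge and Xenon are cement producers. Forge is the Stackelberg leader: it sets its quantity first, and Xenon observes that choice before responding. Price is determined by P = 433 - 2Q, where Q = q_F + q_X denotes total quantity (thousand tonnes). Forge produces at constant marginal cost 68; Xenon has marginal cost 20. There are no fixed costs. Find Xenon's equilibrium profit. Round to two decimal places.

8096.28

The follower Xenon best-responds to any q_F: π_X = (433 - 2Q)q_X - 20q_X.
Follower FOC: 413 - 2q_F - 4q_X = 0, so q_X(q_F) = (413 - 2q_F)/4.
The leader anticipates this reaction. Substituting into P = 433 - 2Q gives P = 453/2 - q_F, so π_F = (453/2 - q_F)q_F - 68q_F.
Maximising: ∂π_F/∂q_F = 317/2 - 2q_F = 0, giving q_F = 317/4.
Then q_X = (413 - 2·(317/4))/4 = 509/8.
Price P = 433 - 2·(1143/8) = 589/4.
Xenon's profit: (589/4 - 20)·(509/8) = 8096.2813.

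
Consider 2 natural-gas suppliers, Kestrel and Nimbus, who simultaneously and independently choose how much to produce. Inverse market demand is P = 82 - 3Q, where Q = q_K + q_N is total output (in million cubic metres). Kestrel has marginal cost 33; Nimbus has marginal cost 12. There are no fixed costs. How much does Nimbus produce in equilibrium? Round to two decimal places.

10.11

Kestrel's profit: π_K = (82 - 3Q)q_K - (33q_K). Setting ∂π_K/∂q_K = 0: 49 - 6q_K - 3(q_N) = 0.
Nimbus's first-order condition: 70 - 6q_N - 3(q_K) = 0.
So q_K = (49 - 3q_N)/6 and q_N = (70 - 3q_K)/6.
Solving the pair: q_K = 28/9, q_N = 91/9.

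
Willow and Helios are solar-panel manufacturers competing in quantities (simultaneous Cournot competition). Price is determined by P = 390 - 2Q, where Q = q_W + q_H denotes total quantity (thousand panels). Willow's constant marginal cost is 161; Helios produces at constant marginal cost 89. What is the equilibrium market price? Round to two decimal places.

Willow's profit: π_W = (390 - 2Q)q_W - (161q_W). Setting ∂π_W/∂q_W = 0: 229 - 4q_W - 2(q_H) = 0.
Helios's profit: π_H = (390 - 2Q)q_H - (89q_H). Setting ∂π_H/∂q_H = 0: 301 - 4q_H - 2(q_W) = 0.
Best responses: q_W = (229 - 2q_H)/4, q_H = (301 - 2q_W)/4.
Solving the pair: q_W = 157/6, q_H = 373/6.
Total output Q = 265/3, so price P = 390 - 2·(265/3) = 640/3.

213.33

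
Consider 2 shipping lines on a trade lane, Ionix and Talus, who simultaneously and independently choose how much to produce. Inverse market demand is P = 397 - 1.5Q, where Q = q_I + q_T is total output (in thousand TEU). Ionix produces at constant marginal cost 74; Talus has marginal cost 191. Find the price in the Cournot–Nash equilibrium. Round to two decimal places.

Ionix's profit: π_I = (397 - 1.5Q)q_I - (74q_I). Setting ∂π_I/∂q_I = 0: 323 - 3q_I - (3/2)(q_T) = 0.
Talus's first-order condition: 206 - 3q_T - (3/2)(q_I) = 0.
Best responses: q_I = (323 - (3/2)q_T)/3, q_T = (206 - (3/2)q_I)/3.
Substituting one into the other gives q_I = 880/9 and q_T = 178/9.
Total output Q = 1058/9, so price P = 397 - (3/2)·(1058/9) = 662/3.

220.67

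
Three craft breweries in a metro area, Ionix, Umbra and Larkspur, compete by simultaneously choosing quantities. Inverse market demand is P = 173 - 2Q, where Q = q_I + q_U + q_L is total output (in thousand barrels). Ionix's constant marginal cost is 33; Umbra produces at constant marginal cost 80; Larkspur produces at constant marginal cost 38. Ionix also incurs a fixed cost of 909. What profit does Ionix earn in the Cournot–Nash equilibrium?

Ionix's profit: π_I = (173 - 2Q)q_I - (33q_I). Setting ∂π_I/∂q_I = 0: 140 - 4q_I - 2(q_U + q_L) = 0.
Umbra's profit: π_U = (173 - 2Q)q_U - (80q_U). Setting ∂π_U/∂q_U = 0: 93 - 4q_U - 2(q_I + q_L) = 0.
Larkspur's first-order condition: 135 - 4q_L - 2(q_I + q_U) = 0.
Summing all 3 equations gives 368 − 8Q = 0, hence Q = 46.
Back-substituting: q_I = (140 − 92)/2 = 24, q_U = (93 − 92)/2 = 1/2, q_L = (135 − 92)/2 = 43/2.
Price P = 173 - 2·46 = 81.
Ionix's profit: (81 - 33)·24 - 909 = 243.

243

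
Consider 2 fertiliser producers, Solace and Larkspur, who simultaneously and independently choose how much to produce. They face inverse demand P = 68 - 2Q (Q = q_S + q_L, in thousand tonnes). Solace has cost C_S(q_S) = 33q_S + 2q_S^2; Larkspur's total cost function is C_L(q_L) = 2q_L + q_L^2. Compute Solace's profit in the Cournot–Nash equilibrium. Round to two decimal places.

12.57

Solace's profit: π_S = (68 - 2Q)q_S - (33q_S + 2q_S²). Setting ∂π_S/∂q_S = 0: 35 - 8q_S - 2(q_L) = 0.
Larkspur's profit: π_L = (68 - 2Q)q_L - (2q_L + q_L²). Setting ∂π_L/∂q_L = 0: 66 - 6q_L - 2(q_S) = 0.
Best responses: q_S = (35 - 2q_L)/8, q_L = (66 - 2q_S)/6.
Solving the pair: q_S = 39/22, q_L = 229/22.
Price P = 68 - 2·(134/11) = 480/11.
Solace's profit: (480/11)·(39/22) - 33·(39/22) - 2(39/22)² = 1521/121.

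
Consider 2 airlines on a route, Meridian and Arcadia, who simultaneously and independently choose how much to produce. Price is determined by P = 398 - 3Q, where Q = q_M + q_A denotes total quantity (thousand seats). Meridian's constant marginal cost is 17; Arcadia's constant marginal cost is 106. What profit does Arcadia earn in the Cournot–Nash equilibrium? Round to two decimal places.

Meridian's profit: π_M = (398 - 3Q)q_M - (17q_M). Setting ∂π_M/∂q_M = 0: 381 - 6q_M - 3(q_A) = 0.
Arcadia's first-order condition: 292 - 6q_A - 3(q_M) = 0.
So q_M = (381 - 3q_A)/6 and q_A = (292 - 3q_M)/6.
Solving the pair: q_M = 470/9, q_A = 203/9.
Price P = 398 - 3·(673/9) = 521/3.
Arcadia's profit: (521/3 - 106)·(203/9) = 1526.2593.

1526.26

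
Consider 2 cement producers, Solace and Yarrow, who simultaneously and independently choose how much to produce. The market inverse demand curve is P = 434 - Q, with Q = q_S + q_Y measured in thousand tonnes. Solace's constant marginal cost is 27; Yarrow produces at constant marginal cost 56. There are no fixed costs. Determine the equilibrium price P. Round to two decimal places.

Solace's profit: π_S = (434 - Q)q_S - (27q_S). Setting ∂π_S/∂q_S = 0: 407 - 2q_S - (q_Y) = 0.
Yarrow's first-order condition: 378 - 2q_Y - (q_S) = 0.
Rearranging gives the reaction functions q_S = (407 - q_Y)/2 and q_Y = (378 - q_S)/2.
Solving the pair: q_S = 436/3, q_Y = 349/3.
Total output Q = 785/3, so price P = 434 - 785/3 = 517/3.

172.33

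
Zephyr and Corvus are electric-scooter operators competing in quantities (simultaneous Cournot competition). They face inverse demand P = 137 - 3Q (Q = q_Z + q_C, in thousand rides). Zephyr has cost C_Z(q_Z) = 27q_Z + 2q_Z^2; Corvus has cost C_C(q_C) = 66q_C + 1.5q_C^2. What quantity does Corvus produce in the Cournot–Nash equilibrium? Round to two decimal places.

Zephyr's profit: π_Z = (137 - 3Q)q_Z - (27q_Z + 2q_Z²). Setting ∂π_Z/∂q_Z = 0: 110 - 10q_Z - 3(q_C) = 0.
Corvus's first-order condition: 71 - 9q_C - 3(q_Z) = 0.
Best responses: q_Z = (110 - 3q_C)/10, q_C = (71 - 3q_Z)/9.
Solving the pair: q_Z = 259/27, q_C = 380/81.

4.69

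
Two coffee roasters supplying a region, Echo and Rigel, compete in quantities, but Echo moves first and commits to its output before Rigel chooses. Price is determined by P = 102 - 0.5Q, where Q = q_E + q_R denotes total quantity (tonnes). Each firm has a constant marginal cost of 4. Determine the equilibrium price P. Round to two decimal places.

28.50

Solve by backward induction. Given q_E, the follower Rigel maximises π_R = (102 - (1/2)q_E - (1/2)q_R)q_R - 4q_R.
Setting the follower's marginal profit to zero, 98 - (1/2)q_E - q_R = 0, i.e. q_R = (98 - (1/2)q_E).
The leader anticipates this reaction. Substituting into P = 102 - 0.5Q gives P = 53 - (1/4)q_E, so π_E = (53 - (1/4)q_E)q_E - 4q_E.
The leader's first-order condition 49 - (1/2)q_E = 0 yields q_E = 98.
Then q_R = (98 - (1/2)·98) = 49.
Total output Q = 147, so price P = 102 - (1/2)·147 = 57/2.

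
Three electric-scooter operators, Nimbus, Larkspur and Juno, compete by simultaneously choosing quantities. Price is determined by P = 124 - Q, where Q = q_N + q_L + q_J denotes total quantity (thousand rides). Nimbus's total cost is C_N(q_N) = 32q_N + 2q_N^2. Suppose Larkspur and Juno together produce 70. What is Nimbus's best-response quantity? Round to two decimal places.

3.67

With rivals' combined output fixed at 70, Nimbus's profit is π_N = (124 - 70 - q_N)q_N - (32q_N + 2q_N²) = (54 - q_N)q_N - (32q_N + 2q_N²).
∂π_N/∂q_N = 22 - 6q_N = 0, so q_N = 11/3.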